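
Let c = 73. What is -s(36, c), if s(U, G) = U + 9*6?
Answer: -90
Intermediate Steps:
s(U, G) = 54 + U (s(U, G) = U + 54 = 54 + U)
-s(36, c) = -(54 + 36) = -1*90 = -90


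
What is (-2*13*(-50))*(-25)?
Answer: -32500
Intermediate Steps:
(-2*13*(-50))*(-25) = -26*(-50)*(-25) = 1300*(-25) = -32500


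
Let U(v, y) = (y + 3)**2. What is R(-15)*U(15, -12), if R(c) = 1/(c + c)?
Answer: -27/10 ≈ -2.7000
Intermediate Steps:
U(v, y) = (3 + y)**2
R(c) = 1/(2*c)
R(-15)*U(15, -12) = ((1/2)/(-15))*(3 - 12)**2 = ((1/2)*(-1/15))*(-9)**2 = -1/30*81 = -27/10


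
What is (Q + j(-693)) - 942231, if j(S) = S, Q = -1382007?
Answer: -2324931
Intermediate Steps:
(Q + j(-693)) - 942231 = (-1382007 - 693) - 942231 = -1382700 - 942231 = -2324931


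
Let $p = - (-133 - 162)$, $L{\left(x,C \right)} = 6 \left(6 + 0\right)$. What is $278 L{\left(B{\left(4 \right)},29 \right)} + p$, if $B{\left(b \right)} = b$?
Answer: $10303$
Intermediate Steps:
$L{\left(x,C \right)} = 36$ ($L{\left(x,C \right)} = 6 \cdot 6 = 36$)
$p = 295$ ($p = - (-133 - 162) = \left(-1\right) \left(-295\right) = 295$)
$278 L{\left(B{\left(4 \right)},29 \right)} + p = 278 \cdot 36 + 295 = 10008 + 295 = 10303$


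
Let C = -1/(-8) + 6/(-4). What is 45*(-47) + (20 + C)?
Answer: -16771/8 ≈ -2096.4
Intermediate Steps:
C = -11/8 (C = -1*(-⅛) + 6*(-¼) = ⅛ - 3/2 = -11/8 ≈ -1.3750)
45*(-47) + (20 + C) = 45*(-47) + (20 - 11/8) = -2115 + 149/8 = -16771/8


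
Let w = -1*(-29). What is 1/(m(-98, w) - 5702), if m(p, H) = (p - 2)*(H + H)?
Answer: -1/11502 ≈ -8.6941e-5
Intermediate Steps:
w = 29
m(p, H) = 2*H*(-2 + p) (m(p, H) = (-2 + p)*(2*H) = 2*H*(-2 + p))
1/(m(-98, w) - 5702) = 1/(2*29*(-2 - 98) - 5702) = 1/(2*29*(-100) - 5702) = 1/(-5800 - 5702) = 1/(-11502) = -1/11502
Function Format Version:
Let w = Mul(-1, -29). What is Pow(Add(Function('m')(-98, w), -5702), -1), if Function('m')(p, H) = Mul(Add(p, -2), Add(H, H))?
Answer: Rational(-1, 11502) ≈ -8.6941e-5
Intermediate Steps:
w = 29
Function('m')(p, H) = Mul(2, H, Add(-2, p)) (Function('m')(p, H) = Mul(Add(-2, p), Mul(2, H)) = Mul(2, H, Add(-2, p)))
Pow(Add(Function('m')(-98, w), -5702), -1) = Pow(Add(Mul(2, 29, Add(-2, -98)), -5702), -1) = Pow(Add(Mul(2, 29, -100), -5702), -1) = Pow(Add(-5800, -5702), -1) = Pow(-11502, -1) = Rational(-1, 11502)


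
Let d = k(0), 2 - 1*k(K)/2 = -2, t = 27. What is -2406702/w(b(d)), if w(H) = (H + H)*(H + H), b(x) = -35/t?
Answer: -877242879/2450 ≈ -3.5806e+5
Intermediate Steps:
k(K) = 8 (k(K) = 4 - 2*(-2) = 4 + 4 = 8)
d = 8
b(x) = -35/27
w(H) = 4*H² (w(H) = (2*H)*(2*H) = 4*H²)
-2406702/w(b(d)) = -2406702/(4*(-35/27)²) = -2406702/(4*(1225/729)) = -2406702/4900/729 = -2406702*729/4900 = -877242879/2450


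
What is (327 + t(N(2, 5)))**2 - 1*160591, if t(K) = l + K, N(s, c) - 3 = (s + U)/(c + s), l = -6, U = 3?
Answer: -2702430/49 ≈ -55152.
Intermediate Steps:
N(s, c) = 3 + (3 + s)/(c + s) (N(s, c) = 3 + (s + 3)/(c + s) = 3 + (3 + s)/(c + s))
t(K) = -6 + K
(327 + t(N(2, 5)))**2 - 1*160591 = (327 + (-6 + (3 + 3*5 + 4*2)/(5 + 2)))**2 - 1*160591 = (327 + (-6 + (3 + 15 + 8)/7))**2 - 160591 = (327 + (-6 + (1/7)*26))**2 - 160591 = (327 + (-6 + 26/7))**2 - 160591 = (327 - 16/7)**2 - 160591 = (2273/7)**2 - 160591 = 5166529/49 - 160591 = -2702430/49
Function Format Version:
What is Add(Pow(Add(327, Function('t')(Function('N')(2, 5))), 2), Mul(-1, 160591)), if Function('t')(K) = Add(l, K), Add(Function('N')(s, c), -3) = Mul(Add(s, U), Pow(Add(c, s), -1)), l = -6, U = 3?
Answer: Rational(-2702430, 49) ≈ -55152.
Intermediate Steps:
Function('N')(s, c) = Add(3, Mul(Pow(Add(c, s), -1), Add(3, s))) (Function('N')(s, c) = Add(3, Mul(Add(s, 3), Pow(Add(c, s), -1))) = Add(3, Mul(Add(3, s), Pow(Add(c, s), -1))) = Add(3, Mul(Pow(Add(c, s), -1), Add(3, s))))
Function('t')(K) = Add(-6, K)
Add(Pow(Add(327, Function('t')(Function('N')(2, 5))), 2), Mul(-1, 160591)) = Add(Pow(Add(327, Add(-6, Mul(Pow(Add(5, 2), -1), Add(3, Mul(3, 5), Mul(4, 2))))), 2), Mul(-1, 160591)) = Add(Pow(Add(327, Add(-6, Mul(Pow(7, -1), Add(3, 15, 8)))), 2), -160591) = Add(Pow(Add(327, Add(-6, Mul(Rational(1, 7), 26))), 2), -160591) = Add(Pow(Add(327, Add(-6, Rational(26, 7))), 2), -160591) = Add(Pow(Add(327, Rational(-16, 7)), 2), -160591) = Add(Pow(Rational(2273, 7), 2), -160591) = Add(Rational(5166529, 49), -160591) = Rational(-2702430, 49)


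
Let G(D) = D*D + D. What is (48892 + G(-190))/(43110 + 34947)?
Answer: 84802/78057 ≈ 1.0864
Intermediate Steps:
G(D) = D + D² (G(D) = D² + D = D + D²)
(48892 + G(-190))/(43110 + 34947) = (48892 - 190*(1 - 190))/(43110 + 34947) = (48892 - 190*(-189))/78057 = (48892 + 35910)*(1/78057) = 84802*(1/78057) = 84802/78057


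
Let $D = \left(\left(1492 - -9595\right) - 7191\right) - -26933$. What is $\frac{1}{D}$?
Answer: $\frac{1}{30829} \approx 3.2437 \cdot 10^{-5}$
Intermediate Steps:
$D = 30829$ ($D = \left(\left(1492 + 9595\right) - 7191\right) + 26933 = \left(11087 - 7191\right) + 26933 = 3896 + 26933 = 30829$)
$\frac{1}{D} = \frac{1}{30829}$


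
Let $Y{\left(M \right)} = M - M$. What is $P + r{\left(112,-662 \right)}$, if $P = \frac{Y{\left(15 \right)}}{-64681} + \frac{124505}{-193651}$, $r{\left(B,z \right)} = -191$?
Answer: $- \frac{37111846}{193651} \approx -191.64$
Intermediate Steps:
$Y{\left(M \right)} = 0$
$P = - \frac{124505}{193651}$ ($P = \frac{0}{-64681} + \frac{124505}{-193651} = 0 \left(- \frac{1}{64681}\right) + 124505 \left(- \frac{1}{193651}\right) = 0 - \frac{124505}{193651} = - \frac{124505}{193651} \approx -0.64293$)
$P + r{\left(112,-662 \right)} = - \frac{124505}{193651} - 191 = - \frac{37111846}{193651}$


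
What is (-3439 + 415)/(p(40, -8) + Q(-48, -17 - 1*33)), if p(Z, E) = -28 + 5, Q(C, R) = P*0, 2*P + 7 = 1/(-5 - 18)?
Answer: 3024/23 ≈ 131.48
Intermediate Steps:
P = -81/23 (P = -7/2 + 1/(2*(-5 - 18)) = -7/2 + (½)/(-23) = -7/2 + (½)*(-1/23) = -7/2 - 1/46 = -81/23 ≈ -3.5217)
Q(C, R) = 0 (Q(C, R) = -81/23*0 = 0)
p(Z, E) = -23
(-3439 + 415)/(p(40, -8) + Q(-48, -17 - 1*33)) = (-3439 + 415)/(-23 + 0) = -3024/(-23) = -3024*(-1/23) = 3024/23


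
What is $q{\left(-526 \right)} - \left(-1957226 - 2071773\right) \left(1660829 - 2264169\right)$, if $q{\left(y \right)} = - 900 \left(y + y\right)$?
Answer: $-2430855309860$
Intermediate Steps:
$q{\left(y \right)} = - 1800 y$ ($q{\left(y \right)} = - 900 \cdot 2 y = - 1800 y$)
$q{\left(-526 \right)} - \left(-1957226 - 2071773\right) \left(1660829 - 2264169\right) = \left(-1800\right) \left(-526\right) - \left(-1957226 - 2071773\right) \left(1660829 - 2264169\right) = 946800 - \left(-4028999\right) \left(-603340\right) = 946800 - 2430856256660 = -2430855309860$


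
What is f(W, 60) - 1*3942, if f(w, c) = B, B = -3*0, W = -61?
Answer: -3942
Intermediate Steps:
B = 0
f(w, c) = 0
f(W, 60) - 1*3942 = 0 - 1*3942 = 0 - 3942 = -3942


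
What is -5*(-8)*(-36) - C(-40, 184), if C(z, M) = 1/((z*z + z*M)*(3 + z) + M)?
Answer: -307157761/213304 ≈ -1440.0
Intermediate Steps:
C(z, M) = 1/(M + (3 + z)*(z**2 + M*z)) (C(z, M) = 1/((z**2 + M*z)*(3 + z) + M) = 1/((3 + z)*(z**2 + M*z) + M) = 1/(M + (3 + z)*(z**2 + M*z)))
-5*(-8)*(-36) - C(-40, 184) = -5*(-8)*(-36) - 1/(184 + (-40)**3 + 3*(-40)**2 + 184*(-40)**2 + 3*184*(-40)) = 40*(-36) - 1/(184 - 64000 + 3*1600 + 184*1600 - 22080) = -1440 - 1/(184 - 64000 + 4800 + 294400 - 22080) = -1440 - 1/213304 = -307157761/213304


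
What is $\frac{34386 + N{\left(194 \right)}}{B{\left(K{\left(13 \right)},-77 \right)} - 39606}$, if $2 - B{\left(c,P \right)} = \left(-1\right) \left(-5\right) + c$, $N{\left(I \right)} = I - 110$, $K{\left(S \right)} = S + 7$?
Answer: $- \frac{34470}{39629} \approx -0.86982$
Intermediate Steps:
$K{\left(S \right)} = 7 + S$
$N{\left(I \right)} = -110 + I$
$B{\left(c,P \right)} = -3 - c$ ($B{\left(c,P \right)} = 2 - \left(\left(-1\right) \left(-5\right) + c\right) = 2 - \left(5 + c\right) = -3 - c$)
$\frac{34386 + N{\left(194 \right)}}{B{\left(K{\left(13 \right)},-77 \right)} - 39606} = \frac{34386 + \left(-110 + 194\right)}{\left(-3 - \left(7 + 13\right)\right) - 39606} = \frac{34386 + 84}{\left(-3 - 20\right) - 39606} = \frac{34470}{\left(-3 - 20\right) - 39606} = \frac{34470}{-23 - 39606} = \frac{34470}{-39629} = 34470 \left(- \frac{1}{39629}\right) = - \frac{34470}{39629}$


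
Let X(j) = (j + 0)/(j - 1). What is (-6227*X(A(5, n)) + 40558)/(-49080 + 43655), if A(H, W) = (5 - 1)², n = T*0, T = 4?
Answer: -508738/81375 ≈ -6.2518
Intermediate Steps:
n = 0 (n = 4*0 = 0)
A(H, W) = 16 (A(H, W) = 4² = 16)
X(j) = j/(-1 + j)
(-6227*X(A(5, n)) + 40558)/(-49080 + 43655) = (-99632/(-1 + 16) + 40558)/(-49080 + 43655) = (-99632/15 + 40558)/(-5425) = (-99632/15 + 40558)*(-1/5425) = (508738/15)*(-1/5425) = -508738/81375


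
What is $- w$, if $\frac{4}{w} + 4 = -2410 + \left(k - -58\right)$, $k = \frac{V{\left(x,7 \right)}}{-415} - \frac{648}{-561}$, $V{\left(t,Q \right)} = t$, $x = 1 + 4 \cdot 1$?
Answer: $\frac{62084}{36549735} \approx 0.0016986$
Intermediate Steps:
$x = 5$ ($x = 1 + 4 = 5$)
$k = \frac{17741}{15521}$ ($k = \frac{5}{-415} - \frac{648}{-561} = 5 \left(- \frac{1}{415}\right) - - \frac{216}{187} = - \frac{1}{83} + \frac{216}{187} = \frac{17741}{15521} \approx 1.143$)
$w = - \frac{62084}{36549735}$ ($w = \frac{4}{-4 + \left(-2410 + \left(\frac{17741}{15521} - -58\right)\right)} = \frac{4}{-4 + \left(-2410 + \left(\frac{17741}{15521} + 58\right)\right)} = \frac{4}{-4 + \left(-2410 + \frac{917959}{15521}\right)} = \frac{4}{-4 - \frac{36487651}{15521}} = \frac{4}{- \frac{36549735}{15521}} = 4 \left(- \frac{15521}{36549735}\right) = - \frac{62084}{36549735} \approx -0.0016986$)
$- w = \left(-1\right) \left(- \frac{62084}{36549735}\right) = \frac{62084}{36549735}$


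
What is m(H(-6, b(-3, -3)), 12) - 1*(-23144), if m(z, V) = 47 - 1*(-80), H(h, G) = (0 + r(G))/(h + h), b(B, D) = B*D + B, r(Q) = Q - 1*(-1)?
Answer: 23271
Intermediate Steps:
r(Q) = 1 + Q (r(Q) = Q + 1 = 1 + Q)
b(B, D) = B + B*D
H(h, G) = (1 + G)/(2*h) (H(h, G) = (0 + (1 + G))/(h + h) = (1 + G)/((2*h)) = (1 + G)*(1/(2*h)) = (1 + G)/(2*h))
m(z, V) = 127 (m(z, V) = 47 + 80 = 127)
m(H(-6, b(-3, -3)), 12) - 1*(-23144) = 127 - 1*(-23144) = 127 + 23144 = 23271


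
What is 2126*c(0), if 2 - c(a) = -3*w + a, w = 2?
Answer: 17008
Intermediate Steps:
c(a) = 8 - a (c(a) = 2 - (-3*2 + a) = 2 - (-6 + a) = 2 + (6 - a) = 8 - a)
2126*c(0) = 2126*(8 - 1*0) = 2126*(8 + 0) = 2126*8 = 17008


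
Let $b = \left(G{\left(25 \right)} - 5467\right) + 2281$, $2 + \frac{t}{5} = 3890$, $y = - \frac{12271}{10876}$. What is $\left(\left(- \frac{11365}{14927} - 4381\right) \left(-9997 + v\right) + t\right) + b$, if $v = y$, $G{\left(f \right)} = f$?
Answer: $\frac{1778731986430361}{40586513} \approx 4.3826 \cdot 10^{7}$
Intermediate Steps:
$y = - \frac{12271}{10876}$ ($y = \left(-12271\right) \frac{1}{10876} = - \frac{12271}{10876} \approx -1.1283$)
$v = - \frac{12271}{10876} \approx -1.1283$
$t = 19440$ ($t = -10 + 5 \cdot 3890 = -10 + 19450 = 19440$)
$b = -3161$ ($b = \left(25 - 5467\right) + 2281 = -5442 + 2281 = -3161$)
$\left(\left(- \frac{11365}{14927} - 4381\right) \left(-9997 + v\right) + t\right) + b = \left(\left(- \frac{11365}{14927} - 4381\right) \left(-9997 - \frac{12271}{10876}\right) + 19440\right) - 3161 = \left(\left(\left(-11365\right) \frac{1}{14927} - 4381\right) \left(- \frac{108739643}{10876}\right) + 19440\right) - 3161 = \left(\left(- \frac{11365}{14927} - 4381\right) \left(- \frac{108739643}{10876}\right) + 19440\right) - 3161 = \left(\left(- \frac{65406552}{14927}\right) \left(- \frac{108739643}{10876}\right) + 19440\right) - 3161 = \left(\frac{1778071278585234}{40586513} + 19440\right) - 3161 = \frac{1778860280397954}{40586513} - 3161 = \frac{1778731986430361}{40586513}$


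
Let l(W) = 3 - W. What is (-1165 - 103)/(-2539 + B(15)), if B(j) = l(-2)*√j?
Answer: 1609726/3223073 + 3170*√15/3223073 ≈ 0.50325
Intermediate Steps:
B(j) = 5*√j (B(j) = (3 - 1*(-2))*√j = (3 + 2)*√j = 5*√j)
(-1165 - 103)/(-2539 + B(15)) = (-1165 - 103)/(-2539 + 5*√15) = -1268/(-2539 + 5*√15)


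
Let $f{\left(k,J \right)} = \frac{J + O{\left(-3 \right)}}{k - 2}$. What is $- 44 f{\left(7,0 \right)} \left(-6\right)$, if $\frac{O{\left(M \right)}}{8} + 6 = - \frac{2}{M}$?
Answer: $- \frac{11264}{5} \approx -2252.8$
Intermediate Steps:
$O{\left(M \right)} = -48 - \frac{16}{M}$ ($O{\left(M \right)} = -48 + 8 \left(- \frac{2}{M}\right) = -48 - \frac{16}{M}$)
$f{\left(k,J \right)} = \frac{- \frac{128}{3} + J}{-2 + k}$ ($f{\left(k,J \right)} = \frac{J - \left(48 + \frac{16}{-3}\right)}{k - 2} = \frac{J - \frac{128}{3}}{-2 + k} = \frac{- \frac{128}{3} + J}{-2 + k}$)
$- 44 f{\left(7,0 \right)} \left(-6\right) = - 44 \frac{- \frac{128}{3} + 0}{-2 + 7} \left(-6\right) = - 44 \cdot \frac{1}{5} \left(- \frac{128}{3}\right) \left(-6\right) = \left(-44\right) \left(- \frac{128}{15}\right) \left(-6\right) = \frac{5632}{15} \left(-6\right) = - \frac{11264}{5}$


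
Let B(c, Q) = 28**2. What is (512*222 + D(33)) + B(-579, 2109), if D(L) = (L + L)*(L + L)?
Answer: 118804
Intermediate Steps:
B(c, Q) = 784
D(L) = 4*L**2 (D(L) = (2*L)*(2*L) = 4*L**2)
(512*222 + D(33)) + B(-579, 2109) = (512*222 + 4*33**2) + 784 = (113664 + 4*1089) + 784 = (113664 + 4356) + 784 = 118020 + 784 = 118804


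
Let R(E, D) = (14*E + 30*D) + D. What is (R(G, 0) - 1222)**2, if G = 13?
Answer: 1081600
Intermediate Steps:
R(E, D) = 14*E + 31*D
(R(G, 0) - 1222)**2 = ((14*13 + 31*0) - 1222)**2 = ((182 + 0) - 1222)**2 = (182 - 1222)**2 = (-1040)**2 = 1081600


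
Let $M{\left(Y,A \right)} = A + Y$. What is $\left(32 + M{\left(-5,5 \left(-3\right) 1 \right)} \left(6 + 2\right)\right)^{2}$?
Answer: $16384$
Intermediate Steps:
$\left(32 + M{\left(-5,5 \left(-3\right) 1 \right)} \left(6 + 2\right)\right)^{2} = \left(32 + \left(5 \left(-3\right) 1 - 5\right) \left(6 + 2\right)\right)^{2} = \left(32 + \left(\left(-15\right) 1 - 5\right) 8\right)^{2} = \left(32 + \left(-15 - 5\right) 8\right)^{2} = \left(32 - 160\right)^{2} = \left(-128\right)^{2} = 16384$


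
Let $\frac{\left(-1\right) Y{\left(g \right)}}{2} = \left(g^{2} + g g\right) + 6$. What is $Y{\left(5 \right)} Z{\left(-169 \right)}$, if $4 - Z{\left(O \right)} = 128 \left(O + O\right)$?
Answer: $-4846016$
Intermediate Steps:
$Z{\left(O \right)} = 4 - 256 O$ ($Z{\left(O \right)} = 4 - 128 \left(O + O\right) = 4 - 128 \cdot 2 O = 4 - 256 O$)
$Y{\left(g \right)} = -12 - 4 g^{2}$ ($Y{\left(g \right)} = - 2 \left(\left(g^{2} + g g\right) + 6\right) = - 2 \left(\left(g^{2} + g^{2}\right) + 6\right) = - 2 \left(2 g^{2} + 6\right) = - 2 \left(6 + 2 g^{2}\right) = -12 - 4 g^{2}$)
$Y{\left(5 \right)} Z{\left(-169 \right)} = \left(-12 - 4 \cdot 5^{2}\right) \left(4 - -43264\right) = \left(-12 - 100\right) \left(4 + 43264\right) = \left(-12 - 100\right) 43268 = \left(-112\right) 43268 = -4846016$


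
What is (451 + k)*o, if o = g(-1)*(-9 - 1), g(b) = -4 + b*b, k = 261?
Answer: 21360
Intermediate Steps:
g(b) = -4 + b²
o = 30 (o = (-4 + (-1)²)*(-9 - 1) = (-4 + 1)*(-10) = -3*(-10) = 30)
(451 + k)*o = (451 + 261)*30 = 712*30 = 21360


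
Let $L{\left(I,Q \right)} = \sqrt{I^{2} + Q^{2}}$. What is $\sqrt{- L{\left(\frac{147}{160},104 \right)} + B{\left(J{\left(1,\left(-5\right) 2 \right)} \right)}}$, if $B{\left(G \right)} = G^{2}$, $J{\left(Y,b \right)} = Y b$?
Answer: $\frac{\sqrt{160000 - 10 \sqrt{276911209}}}{40} \approx 2.001 i$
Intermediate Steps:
$\sqrt{- L{\left(\frac{147}{160},104 \right)} + B{\left(J{\left(1,\left(-5\right) 2 \right)} \right)}} = \sqrt{- \sqrt{\left(\frac{147}{160}\right)^{2} + 104^{2}} + \left(1 \left(\left(-5\right) 2\right)\right)^{2}} = \sqrt{- \sqrt{\left(147 \cdot \frac{1}{160}\right)^{2} + 10816} + \left(1 \left(-10\right)\right)^{2}} = \sqrt{- \sqrt{\left(\frac{147}{160}\right)^{2} + 10816} + \left(-10\right)^{2}} = \sqrt{- \sqrt{\frac{21609}{25600} + 10816} + 100} = \sqrt{- \sqrt{\frac{276911209}{25600}} + 100} = \sqrt{- \frac{\sqrt{276911209}}{160} + 100} = \sqrt{100 - \frac{\sqrt{276911209}}{160}}$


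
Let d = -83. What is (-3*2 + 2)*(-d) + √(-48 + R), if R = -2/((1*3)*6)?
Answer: -332 + I*√433/3 ≈ -332.0 + 6.9362*I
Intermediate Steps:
R = -⅑ (R = -2/(3*6) = -2/18 = -2*1/18 = -⅑ ≈ -0.11111)
(-3*2 + 2)*(-d) + √(-48 + R) = (-3*2 + 2)*(-1*(-83)) + √(-48 - ⅑) = (-6 + 2)*83 + √(-433/9) = -4*83 + I*√433/3 = -332 + I*√433/3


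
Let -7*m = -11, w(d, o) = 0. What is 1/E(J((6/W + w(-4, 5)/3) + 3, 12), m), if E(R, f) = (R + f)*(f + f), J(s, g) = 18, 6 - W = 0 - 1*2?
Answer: 49/3014 ≈ 0.016257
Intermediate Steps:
W = 8 (W = 6 - (0 - 1*2) = 6 - (0 - 2) = 6 - 1*(-2) = 6 + 2 = 8)
m = 11/7 (m = -⅐*(-11) = 11/7 ≈ 1.5714)
E(R, f) = 2*f*(R + f) (E(R, f) = (R + f)*(2*f) = 2*f*(R + f))
1/E(J((6/W + w(-4, 5)/3) + 3, 12), m) = 1/(2*(11/7)*(18 + 11/7)) = 1/(2*(11/7)*(137/7)) = 1/(3014/49) = 49/3014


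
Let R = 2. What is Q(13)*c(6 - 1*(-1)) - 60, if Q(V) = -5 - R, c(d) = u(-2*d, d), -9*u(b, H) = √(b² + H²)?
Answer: -60 + 49*√5/9 ≈ -47.826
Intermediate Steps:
u(b, H) = -√(H² + b²)/9 (u(b, H) = -√(b² + H²)/9 = -√(H² + b²)/9)
c(d) = -√5*√(d²)/9 (c(d) = -√(d² + (-2*d)²)/9 = -√(d² + 4*d²)/9 = -√5*√(d²)/9)
Q(V) = -7 (Q(V) = -5 - 1*2 = -5 - 2 = -7)
Q(13)*c(6 - 1*(-1)) - 60 = -(-7)*√5*√((6 - 1*(-1))²)/9 - 60 = -(-7)*√5*√((6 + 1)²)/9 - 60 = -(-7)*√5*√(7²)/9 - 60 = -(-7)*√5*√49/9 - 60 = -(-7)*√5*7/9 - 60 = -(-49)*√5/9 - 60 = 49*√5/9 - 60 = -60 + 49*√5/9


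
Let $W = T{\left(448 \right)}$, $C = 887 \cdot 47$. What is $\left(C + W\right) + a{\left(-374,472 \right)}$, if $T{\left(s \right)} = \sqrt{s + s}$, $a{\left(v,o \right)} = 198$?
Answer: $41887 + 8 \sqrt{14} \approx 41917.0$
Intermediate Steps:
$C = 41689$
$T{\left(s \right)} = \sqrt{2} \sqrt{s}$ ($T{\left(s \right)} = \sqrt{2 s} = \sqrt{2} \sqrt{s}$)
$W = 8 \sqrt{14}$ ($W = \sqrt{2} \sqrt{448} = \sqrt{2} \cdot 8 \sqrt{7} = 8 \sqrt{14} \approx 29.933$)
$\left(C + W\right) + a{\left(-374,472 \right)} = \left(41689 + 8 \sqrt{14}\right) + 198 = 41887 + 8 \sqrt{14}$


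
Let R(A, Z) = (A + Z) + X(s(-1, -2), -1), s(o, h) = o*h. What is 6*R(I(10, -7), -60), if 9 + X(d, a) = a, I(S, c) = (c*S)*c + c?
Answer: 2478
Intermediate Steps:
I(S, c) = c + S*c² (I(S, c) = (S*c)*c + c = S*c² + c = c + S*c²)
s(o, h) = h*o
X(d, a) = -9 + a
R(A, Z) = -10 + A + Z (R(A, Z) = (A + Z) + (-9 - 1) = (A + Z) - 10 = -10 + A + Z)
6*R(I(10, -7), -60) = 6*(-10 - 7*(1 + 10*(-7)) - 60) = 6*(-10 - 7*(1 - 70) - 60) = 6*(-10 - 7*(-69) - 60) = 6*(-10 + 483 - 60) = 6*413 = 2478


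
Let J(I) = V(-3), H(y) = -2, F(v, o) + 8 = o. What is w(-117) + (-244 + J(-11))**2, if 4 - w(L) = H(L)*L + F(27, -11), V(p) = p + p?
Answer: 62289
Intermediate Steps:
V(p) = 2*p
F(v, o) = -8 + o
w(L) = 23 + 2*L (w(L) = 4 - (-2*L + (-8 - 11)) = 4 - (-2*L - 19) = 4 - (-19 - 2*L) = 4 + (19 + 2*L) = 23 + 2*L)
J(I) = -6 (J(I) = 2*(-3) = -6)
w(-117) + (-244 + J(-11))**2 = (23 + 2*(-117)) + (-244 - 6)**2 = (23 - 234) + (-250)**2 = -211 + 62500 = 62289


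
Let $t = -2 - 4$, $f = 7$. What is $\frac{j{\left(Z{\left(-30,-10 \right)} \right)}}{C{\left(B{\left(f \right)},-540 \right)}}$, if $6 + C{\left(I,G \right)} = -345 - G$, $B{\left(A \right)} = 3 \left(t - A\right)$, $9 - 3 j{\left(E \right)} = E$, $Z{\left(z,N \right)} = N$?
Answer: $\frac{19}{567} \approx 0.03351$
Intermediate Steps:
$t = -6$
$j{\left(E \right)} = 3 - \frac{E}{3}$
$B{\left(A \right)} = -18 - 3 A$ ($B{\left(A \right)} = 3 \left(-6 - A\right) = -18 - 3 A$)
$C{\left(I,G \right)} = -351 - G$ ($C{\left(I,G \right)} = -6 - \left(345 + G\right) = -351 - G$)
$\frac{j{\left(Z{\left(-30,-10 \right)} \right)}}{C{\left(B{\left(f \right)},-540 \right)}} = \frac{3 - - \frac{10}{3}}{-351 - -540} = \frac{3 + \frac{10}{3}}{-351 + 540} = \frac{19}{3 \cdot 189} = \frac{19}{3} \cdot \frac{1}{189} = \frac{19}{567}$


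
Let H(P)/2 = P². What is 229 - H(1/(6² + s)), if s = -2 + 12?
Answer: 242281/1058 ≈ 229.00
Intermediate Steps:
s = 10
H(P) = 2*P²
229 - H(1/(6² + s)) = 229 - 2*(1/(6² + 10))² = 229 - 2*(1/(36 + 10))² = 229 - 2*(1/46)² = 229 - 2/2116 = 229 - 1*1/1058 = 229 - 1/1058 = 242281/1058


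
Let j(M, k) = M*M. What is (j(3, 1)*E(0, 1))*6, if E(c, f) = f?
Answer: 54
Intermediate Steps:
j(M, k) = M²
(j(3, 1)*E(0, 1))*6 = (3²*1)*6 = (9*1)*6 = 9*6 = 54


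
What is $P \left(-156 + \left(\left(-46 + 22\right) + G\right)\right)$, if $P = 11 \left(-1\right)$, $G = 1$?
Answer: $1969$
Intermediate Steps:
$P = -11$
$P \left(-156 + \left(\left(-46 + 22\right) + G\right)\right) = - 11 \left(-156 + \left(\left(-46 + 22\right) + 1\right)\right) = - 11 \left(-156 + \left(-24 + 1\right)\right) = - 11 \left(-156 - 23\right) = \left(-11\right) \left(-179\right) = 1969$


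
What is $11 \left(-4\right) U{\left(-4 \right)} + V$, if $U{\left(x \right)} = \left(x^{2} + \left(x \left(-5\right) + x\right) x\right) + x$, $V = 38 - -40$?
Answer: $2366$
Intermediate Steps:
$V = 78$ ($V = 38 + 40 = 78$)
$U{\left(x \right)} = x - 3 x^{2}$ ($U{\left(x \right)} = \left(x^{2} + \left(- 5 x + x\right) x\right) + x = \left(x^{2} + - 4 x x\right) + x = \left(x^{2} - 4 x^{2}\right) + x = - 3 x^{2} + x = x - 3 x^{2}$)
$11 \left(-4\right) U{\left(-4 \right)} + V = 11 \left(-4\right) \left(- 4 \left(1 - -12\right)\right) + 78 = - 44 \left(- 4 \left(1 + 12\right)\right) + 78 = - 44 \left(\left(-4\right) 13\right) + 78 = \left(-44\right) \left(-52\right) + 78 = 2288 + 78 = 2366$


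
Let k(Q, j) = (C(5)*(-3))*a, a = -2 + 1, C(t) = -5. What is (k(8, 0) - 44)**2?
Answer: 3481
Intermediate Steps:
a = -1
k(Q, j) = -15 (k(Q, j) = -5*(-3)*(-1) = 15*(-1) = -15)
(k(8, 0) - 44)**2 = (-15 - 44)**2 = (-59)**2 = 3481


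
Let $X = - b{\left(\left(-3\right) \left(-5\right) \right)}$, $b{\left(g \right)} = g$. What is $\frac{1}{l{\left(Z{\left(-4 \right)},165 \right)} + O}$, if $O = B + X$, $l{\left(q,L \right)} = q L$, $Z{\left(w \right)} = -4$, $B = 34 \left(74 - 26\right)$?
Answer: $\frac{1}{957} \approx 0.0010449$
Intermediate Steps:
$B = 1632$ ($B = 34 \cdot 48 = 1632$)
$l{\left(q,L \right)} = L q$
$X = -15$ ($X = - \left(-3\right) \left(-5\right) = \left(-1\right) 15 = -15$)
$O = 1617$ ($O = 1632 - 15 = 1617$)
$\frac{1}{l{\left(Z{\left(-4 \right)},165 \right)} + O} = \frac{1}{165 \left(-4\right) + 1617} = \frac{1}{-660 + 1617} = \frac{1}{957}$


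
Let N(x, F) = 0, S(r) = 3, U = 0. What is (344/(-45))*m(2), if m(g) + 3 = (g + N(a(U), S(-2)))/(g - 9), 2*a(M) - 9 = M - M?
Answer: 7912/315 ≈ 25.117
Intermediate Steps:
a(M) = 9/2 (a(M) = 9/2 + (M - M)/2 = 9/2 + (1/2)*0 = 9/2 + 0 = 9/2)
m(g) = -3 + g/(-9 + g) (m(g) = -3 + (g + 0)/(g - 9) = -3 + g/(-9 + g))
(344/(-45))*m(2) = (344/(-45))*((27 - 2*2)/(-9 + 2)) = (344*(-1/45))*((27 - 4)/(-7)) = -(-344)*23/315 = -344/45*(-23/7) = 7912/315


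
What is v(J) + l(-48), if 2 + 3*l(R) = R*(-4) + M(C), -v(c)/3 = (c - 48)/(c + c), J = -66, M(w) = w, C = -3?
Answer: 3943/66 ≈ 59.742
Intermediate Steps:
v(c) = -3*(-48 + c)/(2*c) (v(c) = -3*(c - 48)/(c + c) = -3*(-48 + c)/(2*c))
l(R) = -5/3 - 4*R/3 (l(R) = -2/3 + (R*(-4) - 3)/3 = -2/3 + (-4*R - 3)/3 = -2/3 + (-3 - 4*R)/3 = -2/3 + (-1 - 4*R/3) = -5/3 - 4*R/3)
v(J) + l(-48) = (-3/2 + 72/(-66)) + (-5/3 - 4/3*(-48)) = (-3/2 + 72*(-1/66)) + (-5/3 + 64) = (-3/2 - 12/11) + 187/3 = -57/22 + 187/3 = 3943/66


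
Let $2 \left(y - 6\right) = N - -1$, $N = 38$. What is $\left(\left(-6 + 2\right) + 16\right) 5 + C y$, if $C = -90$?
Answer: $-2235$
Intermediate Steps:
$y = \frac{51}{2}$ ($y = 6 + \frac{38 - -1}{2} = 6 + \frac{38 + 1}{2} = 6 + \frac{1}{2} \cdot 39 = 6 + \frac{39}{2} = \frac{51}{2} \approx 25.5$)
$\left(\left(-6 + 2\right) + 16\right) 5 + C y = \left(\left(-6 + 2\right) + 16\right) 5 - 2295 = \left(-4 + 16\right) 5 - 2295 = 12 \cdot 5 - 2295 = 60 - 2295 = -2235$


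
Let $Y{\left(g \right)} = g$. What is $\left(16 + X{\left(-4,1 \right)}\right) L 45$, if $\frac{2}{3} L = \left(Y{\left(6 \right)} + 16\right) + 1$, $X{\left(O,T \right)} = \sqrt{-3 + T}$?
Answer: $24840 + \frac{3105 i \sqrt{2}}{2} \approx 24840.0 + 2195.6 i$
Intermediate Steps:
$L = \frac{69}{2}$ ($L = \frac{3 \left(\left(6 + 16\right) + 1\right)}{2} = \frac{3 \left(22 + 1\right)}{2} = \frac{3}{2} \cdot 23 = \frac{69}{2} \approx 34.5$)
$\left(16 + X{\left(-4,1 \right)}\right) L 45 = \left(16 + \sqrt{-3 + 1}\right) \frac{69}{2} \cdot 45 = \left(16 + \sqrt{-2}\right) \frac{69}{2} \cdot 45 = \left(16 + i \sqrt{2}\right) \frac{69}{2} \cdot 45 = \left(552 + \frac{69 i \sqrt{2}}{2}\right) 45 = 24840 + \frac{3105 i \sqrt{2}}{2}$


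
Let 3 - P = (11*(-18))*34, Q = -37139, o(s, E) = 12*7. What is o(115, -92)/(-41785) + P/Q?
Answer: -284541651/1551853115 ≈ -0.18336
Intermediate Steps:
o(s, E) = 84
P = 6735 (P = 3 - 11*(-18)*34 = 3 - (-198)*34 = 3 - 1*(-6732) = 3 + 6732 = 6735)
o(115, -92)/(-41785) + P/Q = 84/(-41785) + 6735/(-37139) = 84*(-1/41785) + 6735*(-1/37139) = -84/41785 - 6735/37139 = -284541651/1551853115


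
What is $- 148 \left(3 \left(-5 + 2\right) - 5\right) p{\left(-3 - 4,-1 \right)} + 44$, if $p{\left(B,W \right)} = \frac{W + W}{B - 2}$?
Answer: $\frac{4540}{9} \approx 504.44$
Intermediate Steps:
$p{\left(B,W \right)} = \frac{2 W}{-2 + B}$
$- 148 \left(3 \left(-5 + 2\right) - 5\right) p{\left(-3 - 4,-1 \right)} + 44 = - 148 \left(3 \left(-5 + 2\right) - 5\right) 2 \left(-1\right) \frac{1}{-2 - 7} + 44 = - 148 \left(3 \left(-3\right) - 5\right) 2 \left(-1\right) \frac{1}{-2 - 7} + 44 = - 148 \left(-9 - 5\right) 2 \left(-1\right) \frac{1}{-2 - 7} + 44 = - 148 \left(- 14 \cdot 2 \left(-1\right) \frac{1}{-9}\right) + 44 = - 148 \left(- 14 \cdot 2 \left(-1\right) \left(- \frac{1}{9}\right)\right) + 44 = - 148 \left(\left(-14\right) \frac{2}{9}\right) + 44 = \left(-148\right) \left(- \frac{28}{9}\right) + 44 = \frac{4144}{9} + 44 = \frac{4540}{9}$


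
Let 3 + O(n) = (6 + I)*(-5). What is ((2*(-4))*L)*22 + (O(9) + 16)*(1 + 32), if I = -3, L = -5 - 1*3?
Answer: 1342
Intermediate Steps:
L = -8 (L = -5 - 3 = -8)
O(n) = -18 (O(n) = -3 + (6 - 3)*(-5) = -3 + 3*(-5) = -3 - 15 = -18)
((2*(-4))*L)*22 + (O(9) + 16)*(1 + 32) = ((2*(-4))*(-8))*22 + (-18 + 16)*(1 + 32) = -8*(-8)*22 - 2*33 = 64*22 - 66 = 1408 - 66 = 1342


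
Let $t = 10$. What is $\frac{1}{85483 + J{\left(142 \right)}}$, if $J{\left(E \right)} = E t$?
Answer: $\frac{1}{86903} \approx 1.1507 \cdot 10^{-5}$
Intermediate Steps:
$J{\left(E \right)} = 10 E$ ($J{\left(E \right)} = E 10 = 10 E$)
$\frac{1}{85483 + J{\left(142 \right)}} = \frac{1}{85483 + 10 \cdot 142} = \frac{1}{85483 + 1420} = \frac{1}{86903}$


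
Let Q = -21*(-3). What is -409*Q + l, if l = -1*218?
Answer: -25985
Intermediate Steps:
Q = 63
l = -218
-409*Q + l = -409*63 - 218 = -25767 - 218 = -25985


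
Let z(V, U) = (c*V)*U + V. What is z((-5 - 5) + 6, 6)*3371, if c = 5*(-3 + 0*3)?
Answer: 1200076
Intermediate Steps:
c = -15 (c = 5*(-3 + 0) = 5*(-3) = -15)
z(V, U) = V - 15*U*V (z(V, U) = (-15*V)*U + V = -15*U*V + V = V - 15*U*V)
z((-5 - 5) + 6, 6)*3371 = (((-5 - 5) + 6)*(1 - 15*6))*3371 = ((-10 + 6)*(1 - 90))*3371 = -4*(-89)*3371 = 356*3371 = 1200076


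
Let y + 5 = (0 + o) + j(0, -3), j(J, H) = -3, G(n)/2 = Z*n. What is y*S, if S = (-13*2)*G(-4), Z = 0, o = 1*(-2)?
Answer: 0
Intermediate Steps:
o = -2
G(n) = 0 (G(n) = 2*(0*n) = 2*0 = 0)
S = 0 (S = -13*2*0 = -26*0 = 0)
y = -10 (y = -5 + ((0 - 2) - 3) = -5 + (-2 - 3) = -5 - 5 = -10)
y*S = -10*0 = 0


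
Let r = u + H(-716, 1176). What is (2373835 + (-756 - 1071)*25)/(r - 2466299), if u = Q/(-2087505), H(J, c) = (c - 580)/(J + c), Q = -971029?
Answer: -111781049738400/118413379820569 ≈ -0.94399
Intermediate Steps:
H(J, c) = (-580 + c)/(J + c)
u = 971029/2087505 (u = -971029/(-2087505) = -971029*(-1/2087505) = 971029/2087505 ≈ 0.46516)
r = 84541316/48012615 (r = 971029/2087505 + (-580 + 1176)/(-716 + 1176) = 971029/2087505 + 596/460 = 971029/2087505 + (1/460)*596 = 971029/2087505 + 149/115 = 84541316/48012615 ≈ 1.7608)
(2373835 + (-756 - 1071)*25)/(r - 2466299) = (2373835 + (-756 - 1071)*25)/(84541316/48012615 - 2466299) = (2373835 - 1827*25)/(-118413379820569/48012615) = (2373835 - 45675)*(-48012615/118413379820569) = 2328160*(-48012615/118413379820569) = -111781049738400/118413379820569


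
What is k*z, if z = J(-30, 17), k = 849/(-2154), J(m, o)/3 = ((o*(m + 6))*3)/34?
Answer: 15282/359 ≈ 42.568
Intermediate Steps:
J(m, o) = 9*o*(6 + m)/34 (J(m, o) = 3*(((o*(m + 6))*3)/34) = 3*(((o*(6 + m))*3)*(1/34)) = 3*((3*o*(6 + m))*(1/34)) = 3*(3*o*(6 + m)/34) = 9*o*(6 + m)/34)
k = -283/718 (k = 849*(-1/2154) = -283/718 ≈ -0.39415)
z = -108 (z = (9/34)*17*(6 - 30) = (9/34)*17*(-24) = -108)
k*z = -283/718*(-108) = 15282/359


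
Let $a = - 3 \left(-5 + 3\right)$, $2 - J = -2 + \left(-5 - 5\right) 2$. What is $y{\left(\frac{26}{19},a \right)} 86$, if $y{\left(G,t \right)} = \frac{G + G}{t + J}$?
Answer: $\frac{2236}{285} \approx 7.8456$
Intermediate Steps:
$J = 24$ ($J = 2 - \left(-2 + \left(-5 - 5\right) 2\right) = 2 - \left(-2 - 20\right) = 2 - -22 = 2 + 22 = 24$)
$a = 6$ ($a = \left(-3\right) \left(-2\right) = 6$)
$y{\left(G,t \right)} = \frac{2 G}{24 + t}$ ($y{\left(G,t \right)} = \frac{G + G}{t + 24} = \frac{2 G}{24 + t}$)
$y{\left(\frac{26}{19},a \right)} 86 = \frac{2 \cdot \frac{26}{19}}{24 + 6} \cdot 86 = \frac{2 \cdot 26 \cdot \frac{1}{19}}{30} \cdot 86 = 2 \cdot \frac{26}{19} \cdot \frac{1}{30} \cdot 86 = \frac{26}{285} \cdot 86 = \frac{2236}{285}$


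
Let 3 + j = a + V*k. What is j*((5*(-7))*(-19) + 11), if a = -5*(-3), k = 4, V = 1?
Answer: 10816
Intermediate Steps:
a = 15
j = 16 (j = -3 + (15 + 1*4) = -3 + (15 + 4) = -3 + 19 = 16)
j*((5*(-7))*(-19) + 11) = 16*((5*(-7))*(-19) + 11) = 16*(-35*(-19) + 11) = 16*(665 + 11) = 16*676 = 10816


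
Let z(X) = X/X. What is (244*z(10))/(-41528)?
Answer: -61/10382 ≈ -0.0058756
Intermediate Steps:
z(X) = 1
(244*z(10))/(-41528) = (244*1)/(-41528) = 244*(-1/41528) = -61/10382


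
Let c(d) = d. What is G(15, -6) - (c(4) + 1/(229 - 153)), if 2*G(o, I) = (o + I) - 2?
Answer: -39/76 ≈ -0.51316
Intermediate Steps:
G(o, I) = -1 + I/2 + o/2 (G(o, I) = ((o + I) - 2)/2 = ((I + o) - 2)/2 = (-2 + I + o)/2 = -1 + I/2 + o/2)
G(15, -6) - (c(4) + 1/(229 - 153)) = (-1 + (½)*(-6) + (½)*15) - (4 + 1/(229 - 153)) = (-1 - 3 + 15/2) - (4 + 1/76) = 7/2 - (4 + 1/76) = 7/2 - 1*305/76 = 7/2 - 305/76 = -39/76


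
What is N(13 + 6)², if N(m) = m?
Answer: 361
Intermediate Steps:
N(13 + 6)² = (13 + 6)² = 19² = 361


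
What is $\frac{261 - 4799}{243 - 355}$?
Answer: $\frac{2269}{56} \approx 40.518$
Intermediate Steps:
$\frac{261 - 4799}{243 - 355} = - \frac{4538}{-112} = \left(-4538\right) \left(- \frac{1}{112}\right) = \frac{2269}{56}$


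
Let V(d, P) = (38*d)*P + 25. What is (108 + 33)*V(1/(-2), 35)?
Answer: -90240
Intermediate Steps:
V(d, P) = 25 + 38*P*d (V(d, P) = 38*P*d + 25 = 25 + 38*P*d)
(108 + 33)*V(1/(-2), 35) = (108 + 33)*(25 + 38*35/(-2)) = 141*(25 + 38*35*(-½)) = 141*(25 - 665) = 141*(-640) = -90240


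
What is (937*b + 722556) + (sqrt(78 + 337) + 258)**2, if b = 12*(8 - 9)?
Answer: 778291 + 516*sqrt(415) ≈ 7.8880e+5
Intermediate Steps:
b = -12 (b = 12*(-1) = -12)
(937*b + 722556) + (sqrt(78 + 337) + 258)**2 = (937*(-12) + 722556) + (sqrt(78 + 337) + 258)**2 = (-11244 + 722556) + (sqrt(415) + 258)**2 = 711312 + (258 + sqrt(415))**2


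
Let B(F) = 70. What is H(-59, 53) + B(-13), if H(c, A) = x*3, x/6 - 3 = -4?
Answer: 52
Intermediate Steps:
x = -6 (x = 18 + 6*(-4) = 18 - 24 = -6)
H(c, A) = -18 (H(c, A) = -6*3 = -18)
H(-59, 53) + B(-13) = -18 + 70 = 52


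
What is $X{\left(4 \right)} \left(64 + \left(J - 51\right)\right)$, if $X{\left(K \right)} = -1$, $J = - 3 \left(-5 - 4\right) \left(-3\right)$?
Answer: $68$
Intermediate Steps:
$J = -81$ ($J = - 3 \left(-5 - 4\right) \left(-3\right) = \left(-3\right) \left(-9\right) \left(-3\right) = 27 \left(-3\right) = -81$)
$X{\left(4 \right)} \left(64 + \left(J - 51\right)\right) = - (64 - 132) = \left(-1\right) \left(-68\right) = 68$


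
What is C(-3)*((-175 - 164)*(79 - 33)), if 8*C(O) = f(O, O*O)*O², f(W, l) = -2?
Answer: 70173/2 ≈ 35087.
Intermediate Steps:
C(O) = -O²/4 (C(O) = (-2*O²)/8 = -O²/4)
C(-3)*((-175 - 164)*(79 - 33)) = (-¼*(-3)²)*((-175 - 164)*(79 - 33)) = (-¼*9)*(-339*46) = -9/4*(-15594) = 70173/2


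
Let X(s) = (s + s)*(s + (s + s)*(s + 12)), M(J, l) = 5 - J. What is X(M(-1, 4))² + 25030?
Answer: 7121926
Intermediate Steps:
X(s) = 2*s*(s + 2*s*(12 + s)) (X(s) = (2*s)*(s + (2*s)*(12 + s)) = (2*s)*(s + 2*s*(12 + s)) = 2*s*(s + 2*s*(12 + s)))
X(M(-1, 4))² + 25030 = ((5 - 1*(-1))²*(50 + 4*(5 - 1*(-1))))² + 25030 = ((5 + 1)²*(50 + 4*(5 + 1)))² + 25030 = (6²*(50 + 4*6))² + 25030 = (36*(50 + 24))² + 25030 = (36*74)² + 25030 = 2664² + 25030 = 7096896 + 25030 = 7121926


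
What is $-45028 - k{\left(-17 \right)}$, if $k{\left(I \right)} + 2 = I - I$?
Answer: $-45026$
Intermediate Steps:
$k{\left(I \right)} = -2$ ($k{\left(I \right)} = -2 + \left(I - I\right) = -2 + 0 = -2$)
$-45028 - k{\left(-17 \right)} = -45028 - -2 = -45028 + 2 = -45026$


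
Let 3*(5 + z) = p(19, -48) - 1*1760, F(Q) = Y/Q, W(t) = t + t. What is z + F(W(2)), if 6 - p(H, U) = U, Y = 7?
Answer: -6863/12 ≈ -571.92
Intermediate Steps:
p(H, U) = 6 - U
W(t) = 2*t
F(Q) = 7/Q
z = -1721/3 (z = -5 + ((6 - 1*(-48)) - 1*1760)/3 = -5 + ((6 + 48) - 1760)/3 = -5 + (54 - 1760)/3 = -5 + (1/3)*(-1706) = -5 - 1706/3 = -1721/3 ≈ -573.67)
z + F(W(2)) = -1721/3 + 7/((2*2)) = -1721/3 + 7/4 = -6863/12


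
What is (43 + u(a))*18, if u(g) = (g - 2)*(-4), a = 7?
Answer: 414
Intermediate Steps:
u(g) = 8 - 4*g (u(g) = (-2 + g)*(-4) = 8 - 4*g)
(43 + u(a))*18 = (43 + (8 - 4*7))*18 = (43 + (8 - 28))*18 = (43 - 20)*18 = 23*18 = 414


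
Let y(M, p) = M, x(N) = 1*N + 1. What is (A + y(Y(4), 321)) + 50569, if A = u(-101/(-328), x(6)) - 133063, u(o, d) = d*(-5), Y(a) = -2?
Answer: -82531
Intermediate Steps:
x(N) = 1 + N (x(N) = N + 1 = 1 + N)
u(o, d) = -5*d
A = -133098 (A = -5*(1 + 6) - 133063 = -5*7 - 133063 = -35 - 133063 = -133098)
(A + y(Y(4), 321)) + 50569 = (-133098 - 2) + 50569 = -133100 + 50569 = -82531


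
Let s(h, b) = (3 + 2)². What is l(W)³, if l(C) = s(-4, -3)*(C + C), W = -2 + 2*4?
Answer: 27000000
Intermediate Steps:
W = 6 (W = -2 + 8 = 6)
s(h, b) = 25 (s(h, b) = 5² = 25)
l(C) = 50*C (l(C) = 25*(C + C) = 25*(2*C) = 50*C)
l(W)³ = (50*6)³ = 300³ = 27000000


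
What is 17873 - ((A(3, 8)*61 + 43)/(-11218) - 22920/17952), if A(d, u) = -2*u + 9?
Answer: 74991956415/4195532 ≈ 17874.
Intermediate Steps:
A(d, u) = 9 - 2*u
17873 - ((A(3, 8)*61 + 43)/(-11218) - 22920/17952) = 17873 - (((9 - 2*8)*61 + 43)/(-11218) - 22920/17952) = 17873 - (((9 - 16)*61 + 43)*(-1/11218) - 22920*1/17952) = 17873 - ((-7*61 + 43)*(-1/11218) - 955/748) = 17873 - ((-427 + 43)*(-1/11218) - 955/748) = 17873 - (-384*(-1/11218) - 955/748) = 17873 - (192/5609 - 955/748) = 17873 - 1*(-5212979/4195532) = 17873 + 5212979/4195532 = 74991956415/4195532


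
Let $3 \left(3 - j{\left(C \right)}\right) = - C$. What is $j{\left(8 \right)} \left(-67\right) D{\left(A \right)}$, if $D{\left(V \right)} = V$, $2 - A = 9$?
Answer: $\frac{7973}{3} \approx 2657.7$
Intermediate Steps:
$A = -7$ ($A = 2 - 9 = -7$)
$j{\left(C \right)} = 3 + \frac{C}{3}$ ($j{\left(C \right)} = 3 - \frac{\left(-1\right) C}{3} = 3 + \frac{C}{3}$)
$j{\left(8 \right)} \left(-67\right) D{\left(A \right)} = \left(3 + \frac{1}{3} \cdot 8\right) \left(-67\right) \left(-7\right) = \left(3 + \frac{8}{3}\right) \left(-67\right) \left(-7\right) = \frac{17}{3} \left(-67\right) \left(-7\right) = \left(- \frac{1139}{3}\right) \left(-7\right) = \frac{7973}{3}$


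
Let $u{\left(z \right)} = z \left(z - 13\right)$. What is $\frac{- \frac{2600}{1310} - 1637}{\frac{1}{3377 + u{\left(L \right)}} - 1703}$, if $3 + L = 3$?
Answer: $\frac{241688513}{251128310} \approx 0.96241$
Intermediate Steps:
$L = 0$ ($L = -3 + 3 = 0$)
$u{\left(z \right)} = z \left(-13 + z\right)$
$\frac{- \frac{2600}{1310} - 1637}{\frac{1}{3377 + u{\left(L \right)}} - 1703} = \frac{- \frac{2600}{1310} - 1637}{\frac{1}{3377 + 0 \left(-13 + 0\right)} - 1703} = \frac{\left(-2600\right) \frac{1}{1310} - 1637}{\frac{1}{3377 + 0 \left(-13\right)} - 1703} = \frac{- \frac{260}{131} - 1637}{\frac{1}{3377 + 0} - 1703} = - \frac{214707}{131 \left(\frac{1}{3377} - 1703\right)} = - \frac{214707}{131 \left(- \frac{5751030}{3377}\right)} = \left(- \frac{214707}{131}\right) \left(- \frac{3377}{5751030}\right) = \frac{241688513}{251128310}$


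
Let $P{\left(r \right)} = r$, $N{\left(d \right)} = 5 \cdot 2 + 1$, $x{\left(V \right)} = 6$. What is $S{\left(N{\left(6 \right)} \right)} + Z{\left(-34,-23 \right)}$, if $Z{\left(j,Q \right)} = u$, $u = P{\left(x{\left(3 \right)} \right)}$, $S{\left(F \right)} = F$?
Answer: $17$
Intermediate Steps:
$N{\left(d \right)} = 11$ ($N{\left(d \right)} = 10 + 1 = 11$)
$u = 6$
$Z{\left(j,Q \right)} = 6$
$S{\left(N{\left(6 \right)} \right)} + Z{\left(-34,-23 \right)} = 11 + 6 = 17$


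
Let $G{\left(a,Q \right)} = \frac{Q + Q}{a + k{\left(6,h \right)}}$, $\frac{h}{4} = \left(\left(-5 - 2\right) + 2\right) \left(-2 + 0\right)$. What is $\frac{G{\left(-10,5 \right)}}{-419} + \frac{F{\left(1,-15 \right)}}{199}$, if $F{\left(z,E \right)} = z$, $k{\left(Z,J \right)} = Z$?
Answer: $\frac{1833}{166762} \approx 0.010992$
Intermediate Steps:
$h = 40$ ($h = 4 \left(\left(-5 - 2\right) + 2\right) \left(-2 + 0\right) = 4 \left(\left(-5 - 2\right) + 2\right) \left(-2\right) = 4 \left(-7 + 2\right) \left(-2\right) = 4 \left(\left(-5\right) \left(-2\right)\right) = 4 \cdot 10 = 40$)
$G{\left(a,Q \right)} = \frac{2 Q}{6 + a}$ ($G{\left(a,Q \right)} = \frac{Q + Q}{a + 6} = \frac{2 Q}{6 + a}$)
$\frac{G{\left(-10,5 \right)}}{-419} + \frac{F{\left(1,-15 \right)}}{199} = \frac{2 \cdot 5 \frac{1}{6 - 10}}{-419} + 1 \cdot \frac{1}{199} = 2 \cdot 5 \frac{1}{-4} \left(- \frac{1}{419}\right) + 1 \cdot \frac{1}{199} = 2 \cdot 5 \left(- \frac{1}{4}\right) \left(- \frac{1}{419}\right) + \frac{1}{199} = \left(- \frac{5}{2}\right) \left(- \frac{1}{419}\right) + \frac{1}{199} = \frac{5}{838} + \frac{1}{199} = \frac{1833}{166762}$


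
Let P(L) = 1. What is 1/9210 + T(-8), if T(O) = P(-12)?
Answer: 9211/9210 ≈ 1.0001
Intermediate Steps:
T(O) = 1
1/9210 + T(-8) = 1/9210 + 1 = 9211/9210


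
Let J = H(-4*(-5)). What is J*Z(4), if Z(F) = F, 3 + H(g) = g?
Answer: 68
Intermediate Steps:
H(g) = -3 + g
J = 17 (J = -3 - 4*(-5) = -3 + 20 = 17)
J*Z(4) = 17*4 = 68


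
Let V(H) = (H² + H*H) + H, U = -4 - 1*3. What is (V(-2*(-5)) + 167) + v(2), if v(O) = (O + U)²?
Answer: 402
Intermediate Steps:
U = -7 (U = -4 - 3 = -7)
V(H) = H + 2*H² (V(H) = (H² + H²) + H = 2*H² + H = H + 2*H²)
v(O) = (-7 + O)² (v(O) = (O - 7)² = (-7 + O)²)
(V(-2*(-5)) + 167) + v(2) = ((-2*(-5))*(1 + 2*(-2*(-5))) + 167) + (-7 + 2)² = (10*(1 + 2*10) + 167) + (-5)² = (10*(1 + 20) + 167) + 25 = (10*21 + 167) + 25 = (210 + 167) + 25 = 377 + 25 = 402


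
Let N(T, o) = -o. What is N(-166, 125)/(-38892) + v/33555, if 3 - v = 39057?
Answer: -504897931/435007020 ≈ -1.1607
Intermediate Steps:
v = -39054 (v = 3 - 1*39057 = 3 - 39057 = -39054)
N(-166, 125)/(-38892) + v/33555 = -1*125/(-38892) - 39054/33555 = -125*(-1/38892) - 39054*1/33555 = 125/38892 - 13018/11185 = -504897931/435007020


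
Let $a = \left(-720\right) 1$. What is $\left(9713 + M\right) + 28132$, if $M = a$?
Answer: $37125$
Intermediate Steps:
$a = -720$
$M = -720$
$\left(9713 + M\right) + 28132 = \left(9713 - 720\right) + 28132 = 8993 + 28132 = 37125$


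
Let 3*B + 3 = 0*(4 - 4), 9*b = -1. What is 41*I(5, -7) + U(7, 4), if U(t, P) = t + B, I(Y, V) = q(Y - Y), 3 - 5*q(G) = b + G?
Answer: 1418/45 ≈ 31.511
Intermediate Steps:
b = -⅑ (b = (⅑)*(-1) = -⅑ ≈ -0.11111)
B = -1 (B = -1 + (0*(4 - 4))/3 = -1 + (0*0)/3 = -1 + (⅓)*0 = -1 + 0 = -1)
q(G) = 28/45 - G/5 (q(G) = ⅗ - (-⅑ + G)/5 = ⅗ + (1/45 - G/5) = 28/45 - G/5)
I(Y, V) = 28/45 (I(Y, V) = 28/45 - (Y - Y)/5 = 28/45 - ⅕*0 = 28/45 + 0 = 28/45)
U(t, P) = -1 + t (U(t, P) = t - 1 = -1 + t)
41*I(5, -7) + U(7, 4) = 41*(28/45) + (-1 + 7) = 1148/45 + 6 = 1418/45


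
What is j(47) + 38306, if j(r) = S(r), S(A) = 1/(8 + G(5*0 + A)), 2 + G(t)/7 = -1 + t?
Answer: 12104697/316 ≈ 38306.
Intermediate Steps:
G(t) = -21 + 7*t (G(t) = -14 + 7*(-1 + t) = -14 + (-7 + 7*t) = -21 + 7*t)
S(A) = 1/(-13 + 7*A) (S(A) = 1/(8 + (-21 + 7*(5*0 + A))) = 1/(8 + (-21 + 7*(0 + A))) = 1/(8 + (-21 + 7*A)) = 1/(-13 + 7*A))
j(r) = 1/(-13 + 7*r)
j(47) + 38306 = 1/(-13 + 7*47) + 38306 = 1/(-13 + 329) + 38306 = 1/316 + 38306 = 12104697/316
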